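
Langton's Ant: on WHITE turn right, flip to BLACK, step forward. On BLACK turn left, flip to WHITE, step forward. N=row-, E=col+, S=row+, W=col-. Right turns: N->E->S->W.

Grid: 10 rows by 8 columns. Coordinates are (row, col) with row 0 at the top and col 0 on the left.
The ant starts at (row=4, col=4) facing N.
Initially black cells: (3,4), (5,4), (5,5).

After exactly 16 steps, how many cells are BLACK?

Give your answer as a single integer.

Answer: 7

Derivation:
Step 1: on WHITE (4,4): turn R to E, flip to black, move to (4,5). |black|=4
Step 2: on WHITE (4,5): turn R to S, flip to black, move to (5,5). |black|=5
Step 3: on BLACK (5,5): turn L to E, flip to white, move to (5,6). |black|=4
Step 4: on WHITE (5,6): turn R to S, flip to black, move to (6,6). |black|=5
Step 5: on WHITE (6,6): turn R to W, flip to black, move to (6,5). |black|=6
Step 6: on WHITE (6,5): turn R to N, flip to black, move to (5,5). |black|=7
Step 7: on WHITE (5,5): turn R to E, flip to black, move to (5,6). |black|=8
Step 8: on BLACK (5,6): turn L to N, flip to white, move to (4,6). |black|=7
Step 9: on WHITE (4,6): turn R to E, flip to black, move to (4,7). |black|=8
Step 10: on WHITE (4,7): turn R to S, flip to black, move to (5,7). |black|=9
Step 11: on WHITE (5,7): turn R to W, flip to black, move to (5,6). |black|=10
Step 12: on WHITE (5,6): turn R to N, flip to black, move to (4,6). |black|=11
Step 13: on BLACK (4,6): turn L to W, flip to white, move to (4,5). |black|=10
Step 14: on BLACK (4,5): turn L to S, flip to white, move to (5,5). |black|=9
Step 15: on BLACK (5,5): turn L to E, flip to white, move to (5,6). |black|=8
Step 16: on BLACK (5,6): turn L to N, flip to white, move to (4,6). |black|=7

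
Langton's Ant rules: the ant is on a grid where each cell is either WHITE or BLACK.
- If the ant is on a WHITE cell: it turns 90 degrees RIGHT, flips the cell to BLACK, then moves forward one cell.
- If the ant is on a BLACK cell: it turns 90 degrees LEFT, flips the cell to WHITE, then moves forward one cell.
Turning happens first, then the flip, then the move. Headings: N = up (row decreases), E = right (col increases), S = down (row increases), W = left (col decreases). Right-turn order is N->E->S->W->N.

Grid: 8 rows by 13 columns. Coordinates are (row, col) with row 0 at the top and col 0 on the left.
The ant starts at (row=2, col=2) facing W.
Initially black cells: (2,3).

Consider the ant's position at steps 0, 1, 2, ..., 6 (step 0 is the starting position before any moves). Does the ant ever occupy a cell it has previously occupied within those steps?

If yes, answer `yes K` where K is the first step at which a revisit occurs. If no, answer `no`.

Answer: no

Derivation:
Step 1: on WHITE (2,2): turn R to N, flip to black, move to (1,2). |black|=2 — new cell
Step 2: on WHITE (1,2): turn R to E, flip to black, move to (1,3). |black|=3 — new cell
Step 3: on WHITE (1,3): turn R to S, flip to black, move to (2,3). |black|=4 — new cell
Step 4: on BLACK (2,3): turn L to E, flip to white, move to (2,4). |black|=3 — new cell
Step 5: on WHITE (2,4): turn R to S, flip to black, move to (3,4). |black|=4 — new cell
Step 6: on WHITE (3,4): turn R to W, flip to black, move to (3,3). |black|=5 — new cell
No revisit within 6 steps.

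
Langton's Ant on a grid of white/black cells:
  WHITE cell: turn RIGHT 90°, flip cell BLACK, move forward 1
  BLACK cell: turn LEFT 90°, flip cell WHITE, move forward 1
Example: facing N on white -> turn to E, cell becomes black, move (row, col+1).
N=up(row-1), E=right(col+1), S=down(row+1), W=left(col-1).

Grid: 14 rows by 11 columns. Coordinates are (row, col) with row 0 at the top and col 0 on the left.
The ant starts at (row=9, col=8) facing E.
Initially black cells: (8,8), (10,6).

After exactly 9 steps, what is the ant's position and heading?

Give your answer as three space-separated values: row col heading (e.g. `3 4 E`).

Answer: 8 8 S

Derivation:
Step 1: on WHITE (9,8): turn R to S, flip to black, move to (10,8). |black|=3
Step 2: on WHITE (10,8): turn R to W, flip to black, move to (10,7). |black|=4
Step 3: on WHITE (10,7): turn R to N, flip to black, move to (9,7). |black|=5
Step 4: on WHITE (9,7): turn R to E, flip to black, move to (9,8). |black|=6
Step 5: on BLACK (9,8): turn L to N, flip to white, move to (8,8). |black|=5
Step 6: on BLACK (8,8): turn L to W, flip to white, move to (8,7). |black|=4
Step 7: on WHITE (8,7): turn R to N, flip to black, move to (7,7). |black|=5
Step 8: on WHITE (7,7): turn R to E, flip to black, move to (7,8). |black|=6
Step 9: on WHITE (7,8): turn R to S, flip to black, move to (8,8). |black|=7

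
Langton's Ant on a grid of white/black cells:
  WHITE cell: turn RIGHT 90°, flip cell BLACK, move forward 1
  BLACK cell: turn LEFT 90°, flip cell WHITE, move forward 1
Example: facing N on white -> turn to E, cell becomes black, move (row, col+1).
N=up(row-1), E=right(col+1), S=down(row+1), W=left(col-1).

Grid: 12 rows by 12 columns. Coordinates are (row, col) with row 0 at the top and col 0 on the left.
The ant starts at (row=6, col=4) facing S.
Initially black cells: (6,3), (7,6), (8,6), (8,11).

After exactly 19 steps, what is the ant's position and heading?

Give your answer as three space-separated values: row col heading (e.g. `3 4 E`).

Answer: 9 4 W

Derivation:
Step 1: on WHITE (6,4): turn R to W, flip to black, move to (6,3). |black|=5
Step 2: on BLACK (6,3): turn L to S, flip to white, move to (7,3). |black|=4
Step 3: on WHITE (7,3): turn R to W, flip to black, move to (7,2). |black|=5
Step 4: on WHITE (7,2): turn R to N, flip to black, move to (6,2). |black|=6
Step 5: on WHITE (6,2): turn R to E, flip to black, move to (6,3). |black|=7
Step 6: on WHITE (6,3): turn R to S, flip to black, move to (7,3). |black|=8
Step 7: on BLACK (7,3): turn L to E, flip to white, move to (7,4). |black|=7
Step 8: on WHITE (7,4): turn R to S, flip to black, move to (8,4). |black|=8
Step 9: on WHITE (8,4): turn R to W, flip to black, move to (8,3). |black|=9
Step 10: on WHITE (8,3): turn R to N, flip to black, move to (7,3). |black|=10
Step 11: on WHITE (7,3): turn R to E, flip to black, move to (7,4). |black|=11
Step 12: on BLACK (7,4): turn L to N, flip to white, move to (6,4). |black|=10
Step 13: on BLACK (6,4): turn L to W, flip to white, move to (6,3). |black|=9
Step 14: on BLACK (6,3): turn L to S, flip to white, move to (7,3). |black|=8
Step 15: on BLACK (7,3): turn L to E, flip to white, move to (7,4). |black|=7
Step 16: on WHITE (7,4): turn R to S, flip to black, move to (8,4). |black|=8
Step 17: on BLACK (8,4): turn L to E, flip to white, move to (8,5). |black|=7
Step 18: on WHITE (8,5): turn R to S, flip to black, move to (9,5). |black|=8
Step 19: on WHITE (9,5): turn R to W, flip to black, move to (9,4). |black|=9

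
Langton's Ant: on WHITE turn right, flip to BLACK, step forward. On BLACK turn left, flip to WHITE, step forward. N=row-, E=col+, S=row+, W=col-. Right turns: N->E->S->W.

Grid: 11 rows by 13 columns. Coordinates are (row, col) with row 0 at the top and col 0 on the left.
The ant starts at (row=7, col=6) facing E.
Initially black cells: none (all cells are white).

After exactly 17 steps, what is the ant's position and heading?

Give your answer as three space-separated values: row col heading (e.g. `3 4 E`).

Answer: 6 6 N

Derivation:
Step 1: on WHITE (7,6): turn R to S, flip to black, move to (8,6). |black|=1
Step 2: on WHITE (8,6): turn R to W, flip to black, move to (8,5). |black|=2
Step 3: on WHITE (8,5): turn R to N, flip to black, move to (7,5). |black|=3
Step 4: on WHITE (7,5): turn R to E, flip to black, move to (7,6). |black|=4
Step 5: on BLACK (7,6): turn L to N, flip to white, move to (6,6). |black|=3
Step 6: on WHITE (6,6): turn R to E, flip to black, move to (6,7). |black|=4
Step 7: on WHITE (6,7): turn R to S, flip to black, move to (7,7). |black|=5
Step 8: on WHITE (7,7): turn R to W, flip to black, move to (7,6). |black|=6
Step 9: on WHITE (7,6): turn R to N, flip to black, move to (6,6). |black|=7
Step 10: on BLACK (6,6): turn L to W, flip to white, move to (6,5). |black|=6
Step 11: on WHITE (6,5): turn R to N, flip to black, move to (5,5). |black|=7
Step 12: on WHITE (5,5): turn R to E, flip to black, move to (5,6). |black|=8
Step 13: on WHITE (5,6): turn R to S, flip to black, move to (6,6). |black|=9
Step 14: on WHITE (6,6): turn R to W, flip to black, move to (6,5). |black|=10
Step 15: on BLACK (6,5): turn L to S, flip to white, move to (7,5). |black|=9
Step 16: on BLACK (7,5): turn L to E, flip to white, move to (7,6). |black|=8
Step 17: on BLACK (7,6): turn L to N, flip to white, move to (6,6). |black|=7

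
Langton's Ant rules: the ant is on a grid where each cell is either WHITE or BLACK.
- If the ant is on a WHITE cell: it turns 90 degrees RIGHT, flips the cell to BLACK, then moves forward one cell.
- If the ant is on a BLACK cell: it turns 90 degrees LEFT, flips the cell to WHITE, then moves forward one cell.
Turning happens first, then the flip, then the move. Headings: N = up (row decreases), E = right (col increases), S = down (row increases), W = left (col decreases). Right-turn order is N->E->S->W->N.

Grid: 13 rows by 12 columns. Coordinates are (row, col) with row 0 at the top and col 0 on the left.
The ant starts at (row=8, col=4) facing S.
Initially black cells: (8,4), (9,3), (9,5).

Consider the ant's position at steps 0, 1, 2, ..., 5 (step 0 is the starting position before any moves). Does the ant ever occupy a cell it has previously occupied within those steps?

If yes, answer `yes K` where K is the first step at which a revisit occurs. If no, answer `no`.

Step 1: on BLACK (8,4): turn L to E, flip to white, move to (8,5). |black|=2 — new cell
Step 2: on WHITE (8,5): turn R to S, flip to black, move to (9,5). |black|=3 — new cell
Step 3: on BLACK (9,5): turn L to E, flip to white, move to (9,6). |black|=2 — new cell
Step 4: on WHITE (9,6): turn R to S, flip to black, move to (10,6). |black|=3 — new cell
Step 5: on WHITE (10,6): turn R to W, flip to black, move to (10,5). |black|=4 — new cell
No revisit within 5 steps.

Answer: no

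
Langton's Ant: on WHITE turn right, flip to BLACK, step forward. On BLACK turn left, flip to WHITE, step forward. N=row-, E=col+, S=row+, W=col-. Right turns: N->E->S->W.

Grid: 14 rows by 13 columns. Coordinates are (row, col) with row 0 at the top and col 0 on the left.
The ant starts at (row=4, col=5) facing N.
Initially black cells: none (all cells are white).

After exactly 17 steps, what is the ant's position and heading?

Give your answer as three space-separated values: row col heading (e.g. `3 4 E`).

Answer: 4 4 W

Derivation:
Step 1: on WHITE (4,5): turn R to E, flip to black, move to (4,6). |black|=1
Step 2: on WHITE (4,6): turn R to S, flip to black, move to (5,6). |black|=2
Step 3: on WHITE (5,6): turn R to W, flip to black, move to (5,5). |black|=3
Step 4: on WHITE (5,5): turn R to N, flip to black, move to (4,5). |black|=4
Step 5: on BLACK (4,5): turn L to W, flip to white, move to (4,4). |black|=3
Step 6: on WHITE (4,4): turn R to N, flip to black, move to (3,4). |black|=4
Step 7: on WHITE (3,4): turn R to E, flip to black, move to (3,5). |black|=5
Step 8: on WHITE (3,5): turn R to S, flip to black, move to (4,5). |black|=6
Step 9: on WHITE (4,5): turn R to W, flip to black, move to (4,4). |black|=7
Step 10: on BLACK (4,4): turn L to S, flip to white, move to (5,4). |black|=6
Step 11: on WHITE (5,4): turn R to W, flip to black, move to (5,3). |black|=7
Step 12: on WHITE (5,3): turn R to N, flip to black, move to (4,3). |black|=8
Step 13: on WHITE (4,3): turn R to E, flip to black, move to (4,4). |black|=9
Step 14: on WHITE (4,4): turn R to S, flip to black, move to (5,4). |black|=10
Step 15: on BLACK (5,4): turn L to E, flip to white, move to (5,5). |black|=9
Step 16: on BLACK (5,5): turn L to N, flip to white, move to (4,5). |black|=8
Step 17: on BLACK (4,5): turn L to W, flip to white, move to (4,4). |black|=7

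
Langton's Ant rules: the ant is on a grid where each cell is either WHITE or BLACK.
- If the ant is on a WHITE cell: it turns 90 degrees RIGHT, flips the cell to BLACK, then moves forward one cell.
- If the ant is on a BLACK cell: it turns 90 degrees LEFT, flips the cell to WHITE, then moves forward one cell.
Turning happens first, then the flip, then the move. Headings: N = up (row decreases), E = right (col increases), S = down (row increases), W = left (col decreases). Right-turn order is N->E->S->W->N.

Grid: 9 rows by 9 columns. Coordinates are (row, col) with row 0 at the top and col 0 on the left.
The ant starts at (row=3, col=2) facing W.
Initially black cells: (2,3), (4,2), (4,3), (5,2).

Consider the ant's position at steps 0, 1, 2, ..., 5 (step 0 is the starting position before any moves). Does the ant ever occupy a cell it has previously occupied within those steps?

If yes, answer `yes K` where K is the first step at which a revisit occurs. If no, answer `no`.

Answer: no

Derivation:
Step 1: on WHITE (3,2): turn R to N, flip to black, move to (2,2). |black|=5 — new cell
Step 2: on WHITE (2,2): turn R to E, flip to black, move to (2,3). |black|=6 — new cell
Step 3: on BLACK (2,3): turn L to N, flip to white, move to (1,3). |black|=5 — new cell
Step 4: on WHITE (1,3): turn R to E, flip to black, move to (1,4). |black|=6 — new cell
Step 5: on WHITE (1,4): turn R to S, flip to black, move to (2,4). |black|=7 — new cell
No revisit within 5 steps.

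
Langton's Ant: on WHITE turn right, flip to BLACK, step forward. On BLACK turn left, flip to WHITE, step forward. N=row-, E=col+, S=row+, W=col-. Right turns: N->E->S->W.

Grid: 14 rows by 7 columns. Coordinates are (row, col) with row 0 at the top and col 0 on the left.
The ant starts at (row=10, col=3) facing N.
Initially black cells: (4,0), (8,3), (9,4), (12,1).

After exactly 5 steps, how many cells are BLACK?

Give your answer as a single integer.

Answer: 7

Derivation:
Step 1: on WHITE (10,3): turn R to E, flip to black, move to (10,4). |black|=5
Step 2: on WHITE (10,4): turn R to S, flip to black, move to (11,4). |black|=6
Step 3: on WHITE (11,4): turn R to W, flip to black, move to (11,3). |black|=7
Step 4: on WHITE (11,3): turn R to N, flip to black, move to (10,3). |black|=8
Step 5: on BLACK (10,3): turn L to W, flip to white, move to (10,2). |black|=7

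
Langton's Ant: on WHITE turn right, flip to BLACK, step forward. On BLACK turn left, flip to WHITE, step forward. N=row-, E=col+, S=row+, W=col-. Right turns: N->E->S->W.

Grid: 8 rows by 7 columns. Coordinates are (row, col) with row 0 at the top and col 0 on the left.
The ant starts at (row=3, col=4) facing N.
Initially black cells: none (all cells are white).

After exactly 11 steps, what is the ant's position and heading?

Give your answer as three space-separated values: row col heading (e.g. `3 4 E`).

Step 1: on WHITE (3,4): turn R to E, flip to black, move to (3,5). |black|=1
Step 2: on WHITE (3,5): turn R to S, flip to black, move to (4,5). |black|=2
Step 3: on WHITE (4,5): turn R to W, flip to black, move to (4,4). |black|=3
Step 4: on WHITE (4,4): turn R to N, flip to black, move to (3,4). |black|=4
Step 5: on BLACK (3,4): turn L to W, flip to white, move to (3,3). |black|=3
Step 6: on WHITE (3,3): turn R to N, flip to black, move to (2,3). |black|=4
Step 7: on WHITE (2,3): turn R to E, flip to black, move to (2,4). |black|=5
Step 8: on WHITE (2,4): turn R to S, flip to black, move to (3,4). |black|=6
Step 9: on WHITE (3,4): turn R to W, flip to black, move to (3,3). |black|=7
Step 10: on BLACK (3,3): turn L to S, flip to white, move to (4,3). |black|=6
Step 11: on WHITE (4,3): turn R to W, flip to black, move to (4,2). |black|=7

Answer: 4 2 W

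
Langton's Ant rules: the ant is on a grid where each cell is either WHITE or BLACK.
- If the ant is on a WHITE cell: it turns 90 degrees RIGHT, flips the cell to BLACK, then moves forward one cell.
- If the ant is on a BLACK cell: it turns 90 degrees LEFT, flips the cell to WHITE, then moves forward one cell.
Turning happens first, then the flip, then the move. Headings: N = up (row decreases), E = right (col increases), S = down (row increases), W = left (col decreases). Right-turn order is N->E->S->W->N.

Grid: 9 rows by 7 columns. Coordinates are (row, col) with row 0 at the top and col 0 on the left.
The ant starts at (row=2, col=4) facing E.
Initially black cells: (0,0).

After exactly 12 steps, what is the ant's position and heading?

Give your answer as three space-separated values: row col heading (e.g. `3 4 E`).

Step 1: on WHITE (2,4): turn R to S, flip to black, move to (3,4). |black|=2
Step 2: on WHITE (3,4): turn R to W, flip to black, move to (3,3). |black|=3
Step 3: on WHITE (3,3): turn R to N, flip to black, move to (2,3). |black|=4
Step 4: on WHITE (2,3): turn R to E, flip to black, move to (2,4). |black|=5
Step 5: on BLACK (2,4): turn L to N, flip to white, move to (1,4). |black|=4
Step 6: on WHITE (1,4): turn R to E, flip to black, move to (1,5). |black|=5
Step 7: on WHITE (1,5): turn R to S, flip to black, move to (2,5). |black|=6
Step 8: on WHITE (2,5): turn R to W, flip to black, move to (2,4). |black|=7
Step 9: on WHITE (2,4): turn R to N, flip to black, move to (1,4). |black|=8
Step 10: on BLACK (1,4): turn L to W, flip to white, move to (1,3). |black|=7
Step 11: on WHITE (1,3): turn R to N, flip to black, move to (0,3). |black|=8
Step 12: on WHITE (0,3): turn R to E, flip to black, move to (0,4). |black|=9

Answer: 0 4 E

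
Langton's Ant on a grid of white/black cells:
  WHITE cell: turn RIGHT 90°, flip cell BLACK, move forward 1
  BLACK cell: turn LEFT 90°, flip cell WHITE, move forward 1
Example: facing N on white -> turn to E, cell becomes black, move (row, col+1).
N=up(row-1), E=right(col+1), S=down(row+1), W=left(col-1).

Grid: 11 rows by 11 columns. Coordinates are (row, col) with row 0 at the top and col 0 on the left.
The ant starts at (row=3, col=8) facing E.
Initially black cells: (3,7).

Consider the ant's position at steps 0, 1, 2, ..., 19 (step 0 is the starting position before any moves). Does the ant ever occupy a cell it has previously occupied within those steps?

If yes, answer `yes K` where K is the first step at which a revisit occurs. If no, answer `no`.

Step 1: on WHITE (3,8): turn R to S, flip to black, move to (4,8). |black|=2 — new cell
Step 2: on WHITE (4,8): turn R to W, flip to black, move to (4,7). |black|=3 — new cell
Step 3: on WHITE (4,7): turn R to N, flip to black, move to (3,7). |black|=4 — new cell
Step 4: on BLACK (3,7): turn L to W, flip to white, move to (3,6). |black|=3 — new cell
Step 5: on WHITE (3,6): turn R to N, flip to black, move to (2,6). |black|=4 — new cell
Step 6: on WHITE (2,6): turn R to E, flip to black, move to (2,7). |black|=5 — new cell
Step 7: on WHITE (2,7): turn R to S, flip to black, move to (3,7). |black|=6 — REVISIT

Answer: yes 7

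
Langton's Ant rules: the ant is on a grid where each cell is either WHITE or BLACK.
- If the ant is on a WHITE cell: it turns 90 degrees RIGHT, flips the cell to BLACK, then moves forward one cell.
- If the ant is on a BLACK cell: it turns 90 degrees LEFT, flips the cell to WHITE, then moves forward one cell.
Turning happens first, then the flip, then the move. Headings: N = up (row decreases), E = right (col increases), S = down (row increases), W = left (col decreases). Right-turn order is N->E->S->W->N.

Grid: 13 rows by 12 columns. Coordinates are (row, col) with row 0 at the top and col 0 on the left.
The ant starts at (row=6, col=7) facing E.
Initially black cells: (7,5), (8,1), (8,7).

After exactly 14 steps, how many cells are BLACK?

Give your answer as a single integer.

Step 1: on WHITE (6,7): turn R to S, flip to black, move to (7,7). |black|=4
Step 2: on WHITE (7,7): turn R to W, flip to black, move to (7,6). |black|=5
Step 3: on WHITE (7,6): turn R to N, flip to black, move to (6,6). |black|=6
Step 4: on WHITE (6,6): turn R to E, flip to black, move to (6,7). |black|=7
Step 5: on BLACK (6,7): turn L to N, flip to white, move to (5,7). |black|=6
Step 6: on WHITE (5,7): turn R to E, flip to black, move to (5,8). |black|=7
Step 7: on WHITE (5,8): turn R to S, flip to black, move to (6,8). |black|=8
Step 8: on WHITE (6,8): turn R to W, flip to black, move to (6,7). |black|=9
Step 9: on WHITE (6,7): turn R to N, flip to black, move to (5,7). |black|=10
Step 10: on BLACK (5,7): turn L to W, flip to white, move to (5,6). |black|=9
Step 11: on WHITE (5,6): turn R to N, flip to black, move to (4,6). |black|=10
Step 12: on WHITE (4,6): turn R to E, flip to black, move to (4,7). |black|=11
Step 13: on WHITE (4,7): turn R to S, flip to black, move to (5,7). |black|=12
Step 14: on WHITE (5,7): turn R to W, flip to black, move to (5,6). |black|=13

Answer: 13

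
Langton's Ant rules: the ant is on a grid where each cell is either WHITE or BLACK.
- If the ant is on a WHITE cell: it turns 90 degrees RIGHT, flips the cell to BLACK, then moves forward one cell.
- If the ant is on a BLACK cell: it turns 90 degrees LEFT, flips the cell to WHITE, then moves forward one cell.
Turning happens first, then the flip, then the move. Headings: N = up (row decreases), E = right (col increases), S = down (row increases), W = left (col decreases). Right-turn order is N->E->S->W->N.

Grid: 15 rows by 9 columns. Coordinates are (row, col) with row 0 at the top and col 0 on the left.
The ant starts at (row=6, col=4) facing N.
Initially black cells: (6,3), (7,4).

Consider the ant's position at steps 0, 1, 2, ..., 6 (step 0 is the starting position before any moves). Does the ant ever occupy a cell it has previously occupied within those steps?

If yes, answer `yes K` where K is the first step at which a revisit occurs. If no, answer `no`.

Answer: no

Derivation:
Step 1: on WHITE (6,4): turn R to E, flip to black, move to (6,5). |black|=3 — new cell
Step 2: on WHITE (6,5): turn R to S, flip to black, move to (7,5). |black|=4 — new cell
Step 3: on WHITE (7,5): turn R to W, flip to black, move to (7,4). |black|=5 — new cell
Step 4: on BLACK (7,4): turn L to S, flip to white, move to (8,4). |black|=4 — new cell
Step 5: on WHITE (8,4): turn R to W, flip to black, move to (8,3). |black|=5 — new cell
Step 6: on WHITE (8,3): turn R to N, flip to black, move to (7,3). |black|=6 — new cell
No revisit within 6 steps.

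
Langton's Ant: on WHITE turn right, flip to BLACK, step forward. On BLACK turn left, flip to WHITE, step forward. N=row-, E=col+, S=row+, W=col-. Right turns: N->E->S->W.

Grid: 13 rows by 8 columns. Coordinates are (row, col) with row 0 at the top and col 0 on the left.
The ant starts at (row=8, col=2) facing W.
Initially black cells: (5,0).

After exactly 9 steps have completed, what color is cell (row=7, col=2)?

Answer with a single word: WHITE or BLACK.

Step 1: on WHITE (8,2): turn R to N, flip to black, move to (7,2). |black|=2
Step 2: on WHITE (7,2): turn R to E, flip to black, move to (7,3). |black|=3
Step 3: on WHITE (7,3): turn R to S, flip to black, move to (8,3). |black|=4
Step 4: on WHITE (8,3): turn R to W, flip to black, move to (8,2). |black|=5
Step 5: on BLACK (8,2): turn L to S, flip to white, move to (9,2). |black|=4
Step 6: on WHITE (9,2): turn R to W, flip to black, move to (9,1). |black|=5
Step 7: on WHITE (9,1): turn R to N, flip to black, move to (8,1). |black|=6
Step 8: on WHITE (8,1): turn R to E, flip to black, move to (8,2). |black|=7
Step 9: on WHITE (8,2): turn R to S, flip to black, move to (9,2). |black|=8

Answer: BLACK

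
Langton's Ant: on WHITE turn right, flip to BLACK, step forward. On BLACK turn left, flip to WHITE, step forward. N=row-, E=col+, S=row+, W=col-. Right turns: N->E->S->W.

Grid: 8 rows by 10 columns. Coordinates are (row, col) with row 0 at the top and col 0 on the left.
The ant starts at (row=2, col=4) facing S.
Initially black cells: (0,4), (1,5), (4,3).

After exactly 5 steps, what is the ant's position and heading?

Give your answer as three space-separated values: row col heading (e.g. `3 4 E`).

Answer: 2 5 E

Derivation:
Step 1: on WHITE (2,4): turn R to W, flip to black, move to (2,3). |black|=4
Step 2: on WHITE (2,3): turn R to N, flip to black, move to (1,3). |black|=5
Step 3: on WHITE (1,3): turn R to E, flip to black, move to (1,4). |black|=6
Step 4: on WHITE (1,4): turn R to S, flip to black, move to (2,4). |black|=7
Step 5: on BLACK (2,4): turn L to E, flip to white, move to (2,5). |black|=6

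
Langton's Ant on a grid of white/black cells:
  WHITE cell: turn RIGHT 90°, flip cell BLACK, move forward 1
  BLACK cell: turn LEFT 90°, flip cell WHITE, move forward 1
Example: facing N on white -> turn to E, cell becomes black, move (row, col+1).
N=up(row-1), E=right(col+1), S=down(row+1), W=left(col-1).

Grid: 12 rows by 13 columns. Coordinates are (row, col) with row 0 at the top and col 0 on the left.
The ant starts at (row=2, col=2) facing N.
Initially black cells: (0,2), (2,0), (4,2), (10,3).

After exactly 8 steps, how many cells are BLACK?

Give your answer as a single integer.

Answer: 10

Derivation:
Step 1: on WHITE (2,2): turn R to E, flip to black, move to (2,3). |black|=5
Step 2: on WHITE (2,3): turn R to S, flip to black, move to (3,3). |black|=6
Step 3: on WHITE (3,3): turn R to W, flip to black, move to (3,2). |black|=7
Step 4: on WHITE (3,2): turn R to N, flip to black, move to (2,2). |black|=8
Step 5: on BLACK (2,2): turn L to W, flip to white, move to (2,1). |black|=7
Step 6: on WHITE (2,1): turn R to N, flip to black, move to (1,1). |black|=8
Step 7: on WHITE (1,1): turn R to E, flip to black, move to (1,2). |black|=9
Step 8: on WHITE (1,2): turn R to S, flip to black, move to (2,2). |black|=10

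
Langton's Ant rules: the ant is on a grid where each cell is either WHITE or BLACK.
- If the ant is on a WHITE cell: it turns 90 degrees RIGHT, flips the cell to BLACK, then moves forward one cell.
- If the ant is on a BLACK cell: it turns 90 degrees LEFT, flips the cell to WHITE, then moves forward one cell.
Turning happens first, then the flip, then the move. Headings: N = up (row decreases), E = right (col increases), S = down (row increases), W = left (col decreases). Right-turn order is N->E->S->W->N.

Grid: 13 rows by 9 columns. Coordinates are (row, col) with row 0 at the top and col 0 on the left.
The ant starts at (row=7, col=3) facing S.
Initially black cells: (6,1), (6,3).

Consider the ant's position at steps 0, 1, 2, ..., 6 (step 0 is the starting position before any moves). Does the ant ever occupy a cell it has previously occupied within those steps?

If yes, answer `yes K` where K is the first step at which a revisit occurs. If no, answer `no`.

Answer: no

Derivation:
Step 1: on WHITE (7,3): turn R to W, flip to black, move to (7,2). |black|=3 — new cell
Step 2: on WHITE (7,2): turn R to N, flip to black, move to (6,2). |black|=4 — new cell
Step 3: on WHITE (6,2): turn R to E, flip to black, move to (6,3). |black|=5 — new cell
Step 4: on BLACK (6,3): turn L to N, flip to white, move to (5,3). |black|=4 — new cell
Step 5: on WHITE (5,3): turn R to E, flip to black, move to (5,4). |black|=5 — new cell
Step 6: on WHITE (5,4): turn R to S, flip to black, move to (6,4). |black|=6 — new cell
No revisit within 6 steps.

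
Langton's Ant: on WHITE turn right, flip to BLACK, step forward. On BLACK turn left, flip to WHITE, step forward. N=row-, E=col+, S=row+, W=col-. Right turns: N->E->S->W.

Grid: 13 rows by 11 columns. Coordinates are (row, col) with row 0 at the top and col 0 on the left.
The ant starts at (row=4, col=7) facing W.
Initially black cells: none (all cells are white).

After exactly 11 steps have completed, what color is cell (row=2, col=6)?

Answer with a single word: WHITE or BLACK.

Step 1: on WHITE (4,7): turn R to N, flip to black, move to (3,7). |black|=1
Step 2: on WHITE (3,7): turn R to E, flip to black, move to (3,8). |black|=2
Step 3: on WHITE (3,8): turn R to S, flip to black, move to (4,8). |black|=3
Step 4: on WHITE (4,8): turn R to W, flip to black, move to (4,7). |black|=4
Step 5: on BLACK (4,7): turn L to S, flip to white, move to (5,7). |black|=3
Step 6: on WHITE (5,7): turn R to W, flip to black, move to (5,6). |black|=4
Step 7: on WHITE (5,6): turn R to N, flip to black, move to (4,6). |black|=5
Step 8: on WHITE (4,6): turn R to E, flip to black, move to (4,7). |black|=6
Step 9: on WHITE (4,7): turn R to S, flip to black, move to (5,7). |black|=7
Step 10: on BLACK (5,7): turn L to E, flip to white, move to (5,8). |black|=6
Step 11: on WHITE (5,8): turn R to S, flip to black, move to (6,8). |black|=7

Answer: WHITE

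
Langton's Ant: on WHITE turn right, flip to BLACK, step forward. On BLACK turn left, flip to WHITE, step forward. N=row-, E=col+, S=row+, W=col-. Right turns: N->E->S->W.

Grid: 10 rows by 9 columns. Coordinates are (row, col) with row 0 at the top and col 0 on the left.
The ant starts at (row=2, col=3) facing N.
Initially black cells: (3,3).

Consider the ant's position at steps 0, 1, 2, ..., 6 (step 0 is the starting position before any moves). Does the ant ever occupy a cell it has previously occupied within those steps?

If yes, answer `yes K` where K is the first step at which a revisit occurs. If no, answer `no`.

Answer: no

Derivation:
Step 1: on WHITE (2,3): turn R to E, flip to black, move to (2,4). |black|=2 — new cell
Step 2: on WHITE (2,4): turn R to S, flip to black, move to (3,4). |black|=3 — new cell
Step 3: on WHITE (3,4): turn R to W, flip to black, move to (3,3). |black|=4 — new cell
Step 4: on BLACK (3,3): turn L to S, flip to white, move to (4,3). |black|=3 — new cell
Step 5: on WHITE (4,3): turn R to W, flip to black, move to (4,2). |black|=4 — new cell
Step 6: on WHITE (4,2): turn R to N, flip to black, move to (3,2). |black|=5 — new cell
No revisit within 6 steps.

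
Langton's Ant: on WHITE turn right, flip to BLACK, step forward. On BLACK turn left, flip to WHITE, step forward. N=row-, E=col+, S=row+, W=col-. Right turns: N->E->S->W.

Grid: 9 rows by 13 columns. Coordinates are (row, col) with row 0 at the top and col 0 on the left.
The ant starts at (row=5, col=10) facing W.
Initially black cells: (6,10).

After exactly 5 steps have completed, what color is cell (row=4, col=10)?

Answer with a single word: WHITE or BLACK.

Step 1: on WHITE (5,10): turn R to N, flip to black, move to (4,10). |black|=2
Step 2: on WHITE (4,10): turn R to E, flip to black, move to (4,11). |black|=3
Step 3: on WHITE (4,11): turn R to S, flip to black, move to (5,11). |black|=4
Step 4: on WHITE (5,11): turn R to W, flip to black, move to (5,10). |black|=5
Step 5: on BLACK (5,10): turn L to S, flip to white, move to (6,10). |black|=4

Answer: BLACK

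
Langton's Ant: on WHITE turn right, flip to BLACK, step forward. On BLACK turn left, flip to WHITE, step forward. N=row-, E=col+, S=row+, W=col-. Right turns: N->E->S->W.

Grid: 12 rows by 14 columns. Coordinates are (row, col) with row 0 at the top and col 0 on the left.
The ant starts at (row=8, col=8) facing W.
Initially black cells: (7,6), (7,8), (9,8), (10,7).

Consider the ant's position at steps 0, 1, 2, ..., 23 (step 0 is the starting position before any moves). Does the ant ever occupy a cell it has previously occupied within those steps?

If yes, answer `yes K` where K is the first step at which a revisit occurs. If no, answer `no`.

Answer: yes 5

Derivation:
Step 1: on WHITE (8,8): turn R to N, flip to black, move to (7,8). |black|=5 — new cell
Step 2: on BLACK (7,8): turn L to W, flip to white, move to (7,7). |black|=4 — new cell
Step 3: on WHITE (7,7): turn R to N, flip to black, move to (6,7). |black|=5 — new cell
Step 4: on WHITE (6,7): turn R to E, flip to black, move to (6,8). |black|=6 — new cell
Step 5: on WHITE (6,8): turn R to S, flip to black, move to (7,8). |black|=7 — REVISIT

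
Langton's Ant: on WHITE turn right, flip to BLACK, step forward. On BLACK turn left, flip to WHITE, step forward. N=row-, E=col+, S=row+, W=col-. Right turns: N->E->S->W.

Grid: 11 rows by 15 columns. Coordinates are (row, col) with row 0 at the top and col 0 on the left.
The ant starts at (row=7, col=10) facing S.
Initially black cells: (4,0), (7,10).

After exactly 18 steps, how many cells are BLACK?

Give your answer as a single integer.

Answer: 8

Derivation:
Step 1: on BLACK (7,10): turn L to E, flip to white, move to (7,11). |black|=1
Step 2: on WHITE (7,11): turn R to S, flip to black, move to (8,11). |black|=2
Step 3: on WHITE (8,11): turn R to W, flip to black, move to (8,10). |black|=3
Step 4: on WHITE (8,10): turn R to N, flip to black, move to (7,10). |black|=4
Step 5: on WHITE (7,10): turn R to E, flip to black, move to (7,11). |black|=5
Step 6: on BLACK (7,11): turn L to N, flip to white, move to (6,11). |black|=4
Step 7: on WHITE (6,11): turn R to E, flip to black, move to (6,12). |black|=5
Step 8: on WHITE (6,12): turn R to S, flip to black, move to (7,12). |black|=6
Step 9: on WHITE (7,12): turn R to W, flip to black, move to (7,11). |black|=7
Step 10: on WHITE (7,11): turn R to N, flip to black, move to (6,11). |black|=8
Step 11: on BLACK (6,11): turn L to W, flip to white, move to (6,10). |black|=7
Step 12: on WHITE (6,10): turn R to N, flip to black, move to (5,10). |black|=8
Step 13: on WHITE (5,10): turn R to E, flip to black, move to (5,11). |black|=9
Step 14: on WHITE (5,11): turn R to S, flip to black, move to (6,11). |black|=10
Step 15: on WHITE (6,11): turn R to W, flip to black, move to (6,10). |black|=11
Step 16: on BLACK (6,10): turn L to S, flip to white, move to (7,10). |black|=10
Step 17: on BLACK (7,10): turn L to E, flip to white, move to (7,11). |black|=9
Step 18: on BLACK (7,11): turn L to N, flip to white, move to (6,11). |black|=8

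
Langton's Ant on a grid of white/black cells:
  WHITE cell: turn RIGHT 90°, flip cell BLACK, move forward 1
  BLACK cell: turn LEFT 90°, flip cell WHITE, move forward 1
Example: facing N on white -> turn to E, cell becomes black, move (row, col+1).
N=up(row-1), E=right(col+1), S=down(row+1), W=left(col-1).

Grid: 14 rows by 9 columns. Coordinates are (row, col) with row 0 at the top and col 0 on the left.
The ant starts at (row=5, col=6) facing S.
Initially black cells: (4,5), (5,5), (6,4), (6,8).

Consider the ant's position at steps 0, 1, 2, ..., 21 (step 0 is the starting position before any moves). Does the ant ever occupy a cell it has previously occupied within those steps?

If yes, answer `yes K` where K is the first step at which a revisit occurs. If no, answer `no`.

Answer: yes 7

Derivation:
Step 1: on WHITE (5,6): turn R to W, flip to black, move to (5,5). |black|=5 — new cell
Step 2: on BLACK (5,5): turn L to S, flip to white, move to (6,5). |black|=4 — new cell
Step 3: on WHITE (6,5): turn R to W, flip to black, move to (6,4). |black|=5 — new cell
Step 4: on BLACK (6,4): turn L to S, flip to white, move to (7,4). |black|=4 — new cell
Step 5: on WHITE (7,4): turn R to W, flip to black, move to (7,3). |black|=5 — new cell
Step 6: on WHITE (7,3): turn R to N, flip to black, move to (6,3). |black|=6 — new cell
Step 7: on WHITE (6,3): turn R to E, flip to black, move to (6,4). |black|=7 — REVISIT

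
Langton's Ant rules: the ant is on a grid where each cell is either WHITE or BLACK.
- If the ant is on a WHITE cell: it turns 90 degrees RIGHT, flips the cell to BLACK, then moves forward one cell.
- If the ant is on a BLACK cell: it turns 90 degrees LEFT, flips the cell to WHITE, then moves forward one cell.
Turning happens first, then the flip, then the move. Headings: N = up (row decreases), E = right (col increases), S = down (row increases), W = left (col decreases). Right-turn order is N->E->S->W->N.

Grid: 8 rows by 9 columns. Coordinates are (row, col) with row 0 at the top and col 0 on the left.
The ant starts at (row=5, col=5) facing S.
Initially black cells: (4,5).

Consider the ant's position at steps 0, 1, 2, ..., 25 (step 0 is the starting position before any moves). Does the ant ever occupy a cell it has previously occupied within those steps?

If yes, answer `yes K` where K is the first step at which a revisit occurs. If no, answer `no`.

Step 1: on WHITE (5,5): turn R to W, flip to black, move to (5,4). |black|=2 — new cell
Step 2: on WHITE (5,4): turn R to N, flip to black, move to (4,4). |black|=3 — new cell
Step 3: on WHITE (4,4): turn R to E, flip to black, move to (4,5). |black|=4 — new cell
Step 4: on BLACK (4,5): turn L to N, flip to white, move to (3,5). |black|=3 — new cell
Step 5: on WHITE (3,5): turn R to E, flip to black, move to (3,6). |black|=4 — new cell
Step 6: on WHITE (3,6): turn R to S, flip to black, move to (4,6). |black|=5 — new cell
Step 7: on WHITE (4,6): turn R to W, flip to black, move to (4,5). |black|=6 — REVISIT

Answer: yes 7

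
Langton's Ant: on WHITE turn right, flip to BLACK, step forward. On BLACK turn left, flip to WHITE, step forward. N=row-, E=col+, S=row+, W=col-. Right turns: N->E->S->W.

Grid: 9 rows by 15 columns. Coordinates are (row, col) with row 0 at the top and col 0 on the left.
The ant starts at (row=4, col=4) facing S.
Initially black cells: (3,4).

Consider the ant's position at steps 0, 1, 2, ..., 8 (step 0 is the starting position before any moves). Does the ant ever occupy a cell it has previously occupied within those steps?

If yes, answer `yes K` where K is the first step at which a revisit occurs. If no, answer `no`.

Answer: yes 7

Derivation:
Step 1: on WHITE (4,4): turn R to W, flip to black, move to (4,3). |black|=2 — new cell
Step 2: on WHITE (4,3): turn R to N, flip to black, move to (3,3). |black|=3 — new cell
Step 3: on WHITE (3,3): turn R to E, flip to black, move to (3,4). |black|=4 — new cell
Step 4: on BLACK (3,4): turn L to N, flip to white, move to (2,4). |black|=3 — new cell
Step 5: on WHITE (2,4): turn R to E, flip to black, move to (2,5). |black|=4 — new cell
Step 6: on WHITE (2,5): turn R to S, flip to black, move to (3,5). |black|=5 — new cell
Step 7: on WHITE (3,5): turn R to W, flip to black, move to (3,4). |black|=6 — REVISIT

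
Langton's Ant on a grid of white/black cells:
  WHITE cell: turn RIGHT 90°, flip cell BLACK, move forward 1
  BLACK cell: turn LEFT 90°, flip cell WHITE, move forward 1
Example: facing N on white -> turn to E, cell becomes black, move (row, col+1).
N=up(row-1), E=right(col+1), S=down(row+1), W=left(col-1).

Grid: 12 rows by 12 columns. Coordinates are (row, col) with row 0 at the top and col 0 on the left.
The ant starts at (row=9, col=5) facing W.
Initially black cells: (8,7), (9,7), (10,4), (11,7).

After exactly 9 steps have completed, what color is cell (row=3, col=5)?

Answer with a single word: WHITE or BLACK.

Step 1: on WHITE (9,5): turn R to N, flip to black, move to (8,5). |black|=5
Step 2: on WHITE (8,5): turn R to E, flip to black, move to (8,6). |black|=6
Step 3: on WHITE (8,6): turn R to S, flip to black, move to (9,6). |black|=7
Step 4: on WHITE (9,6): turn R to W, flip to black, move to (9,5). |black|=8
Step 5: on BLACK (9,5): turn L to S, flip to white, move to (10,5). |black|=7
Step 6: on WHITE (10,5): turn R to W, flip to black, move to (10,4). |black|=8
Step 7: on BLACK (10,4): turn L to S, flip to white, move to (11,4). |black|=7
Step 8: on WHITE (11,4): turn R to W, flip to black, move to (11,3). |black|=8
Step 9: on WHITE (11,3): turn R to N, flip to black, move to (10,3). |black|=9

Answer: WHITE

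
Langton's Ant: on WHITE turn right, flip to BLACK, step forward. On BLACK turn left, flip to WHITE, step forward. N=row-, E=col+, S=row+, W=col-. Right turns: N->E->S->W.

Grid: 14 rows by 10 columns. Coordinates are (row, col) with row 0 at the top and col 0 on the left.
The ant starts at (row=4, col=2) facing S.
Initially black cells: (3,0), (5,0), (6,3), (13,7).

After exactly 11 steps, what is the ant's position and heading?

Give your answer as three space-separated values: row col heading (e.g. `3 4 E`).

Answer: 3 4 E

Derivation:
Step 1: on WHITE (4,2): turn R to W, flip to black, move to (4,1). |black|=5
Step 2: on WHITE (4,1): turn R to N, flip to black, move to (3,1). |black|=6
Step 3: on WHITE (3,1): turn R to E, flip to black, move to (3,2). |black|=7
Step 4: on WHITE (3,2): turn R to S, flip to black, move to (4,2). |black|=8
Step 5: on BLACK (4,2): turn L to E, flip to white, move to (4,3). |black|=7
Step 6: on WHITE (4,3): turn R to S, flip to black, move to (5,3). |black|=8
Step 7: on WHITE (5,3): turn R to W, flip to black, move to (5,2). |black|=9
Step 8: on WHITE (5,2): turn R to N, flip to black, move to (4,2). |black|=10
Step 9: on WHITE (4,2): turn R to E, flip to black, move to (4,3). |black|=11
Step 10: on BLACK (4,3): turn L to N, flip to white, move to (3,3). |black|=10
Step 11: on WHITE (3,3): turn R to E, flip to black, move to (3,4). |black|=11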